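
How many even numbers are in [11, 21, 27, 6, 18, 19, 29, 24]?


Check each element:
  11 is odd
  21 is odd
  27 is odd
  6 is even
  18 is even
  19 is odd
  29 is odd
  24 is even
Evens: [6, 18, 24]
Count of evens = 3
Final answer: 3


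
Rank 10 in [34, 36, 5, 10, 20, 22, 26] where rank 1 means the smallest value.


Sort ascending: [5, 10, 20, 22, 26, 34, 36]
Find 10 in the sorted list.
10 is at position 2 (1-indexed).
Final answer: 2


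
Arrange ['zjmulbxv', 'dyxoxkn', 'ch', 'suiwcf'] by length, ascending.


Compute lengths:
  'zjmulbxv' has length 8
  'dyxoxkn' has length 7
  'ch' has length 2
  'suiwcf' has length 6
Lengths in increasing order: 2 < 6 < 7 < 8
Listing the words in that order gives the answer.
Final answer: ['ch', 'suiwcf', 'dyxoxkn', 'zjmulbxv']


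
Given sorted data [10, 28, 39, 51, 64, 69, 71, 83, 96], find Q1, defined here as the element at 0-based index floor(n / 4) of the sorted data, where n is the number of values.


The list has n = 9 elements.
Q1 index = floor(9 / 4) = floor(2.25) = 2
Counting from index 0 in the sorted data, the element at index 2 is 39.
Final answer: 39


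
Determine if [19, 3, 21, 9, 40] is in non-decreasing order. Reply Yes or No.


Check consecutive pairs:
  19 <= 3? False
  3 <= 21? True
  21 <= 9? False
  9 <= 40? True
2 consecutive pair(s) are out of order, so the list is not sorted.
Final answer: No


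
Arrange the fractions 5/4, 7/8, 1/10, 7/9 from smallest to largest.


Convert to decimal for comparison:
  5/4 = 1.25
  7/8 = 0.875
  1/10 = 0.1
  7/9 = 0.7778
Decimals in increasing order: 0.1 < 0.7778 < 0.875 < 1.25
Writing each back as its fraction gives the sorted order.
Final answer: 1/10, 7/9, 7/8, 5/4


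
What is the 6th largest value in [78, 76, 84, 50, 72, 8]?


Sort descending: [84, 78, 76, 72, 50, 8]
The 6th element (1-indexed) is at index 5.
Value = 8
Final answer: 8


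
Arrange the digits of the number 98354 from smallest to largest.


The number 98354 has digits: 9, 8, 3, 5, 4
Sorted: 3, 4, 5, 8, 9
Joining the sorted digits gives the result.
Final answer: 34589


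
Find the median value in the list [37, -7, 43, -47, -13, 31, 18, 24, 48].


First, sort the list: [-47, -13, -7, 18, 24, 31, 37, 43, 48]
The list has 9 elements (odd count).
The middle index is 4 (0-based), and the element there is 24.
Final answer: 24


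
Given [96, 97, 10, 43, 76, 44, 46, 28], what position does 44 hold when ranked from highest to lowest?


Sort descending: [97, 96, 76, 46, 44, 43, 28, 10]
Find 44 in the sorted list.
44 is at position 5.
Final answer: 5


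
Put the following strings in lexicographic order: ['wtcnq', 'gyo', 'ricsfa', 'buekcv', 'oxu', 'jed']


Compare strings character by character (the first differing letter decides):
  'buekcv' < 'gyo' since 'b' < 'g' at position 1
  'gyo' < 'jed' since 'g' < 'j' at position 1
  'jed' < 'oxu' since 'j' < 'o' at position 1
  'oxu' < 'ricsfa' since 'o' < 'r' at position 1
  'ricsfa' < 'wtcnq' since 'r' < 'w' at position 1
Chaining these comparisons gives the alphabetical order.
Final answer: ['buekcv', 'gyo', 'jed', 'oxu', 'ricsfa', 'wtcnq']


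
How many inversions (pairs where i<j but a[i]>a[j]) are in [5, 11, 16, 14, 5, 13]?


For each element, count the later elements that are smaller than it:
  5 (index 0): smaller elements after it = [] -> 0
  11 (index 1): smaller elements after it = [5] -> 1
  16 (index 2): smaller elements after it = [14, 5, 13] -> 3
  14 (index 3): smaller elements after it = [5, 13] -> 2
  5 (index 4): smaller elements after it = [] -> 0
Total inversions = 0 + 1 + 3 + 2 + 0 = 6
Final answer: 6


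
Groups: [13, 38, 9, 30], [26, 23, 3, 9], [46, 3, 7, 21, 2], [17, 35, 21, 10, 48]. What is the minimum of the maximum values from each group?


Find max of each group:
  Group 1: [13, 38, 9, 30] -> max = 38
  Group 2: [26, 23, 3, 9] -> max = 26
  Group 3: [46, 3, 7, 21, 2] -> max = 46
  Group 4: [17, 35, 21, 10, 48] -> max = 48
Maxes: [38, 26, 46, 48]
Minimum of maxes = 26
Final answer: 26


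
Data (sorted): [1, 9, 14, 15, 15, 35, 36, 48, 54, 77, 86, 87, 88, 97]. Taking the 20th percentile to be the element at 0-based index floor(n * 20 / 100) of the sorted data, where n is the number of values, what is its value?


The dataset has n = 14 elements.
Index = floor(14 * 20 / 100) = floor(280 / 100) = floor(2.8) = 2
Counting from index 0 in the sorted data, the element at index 2 is 14.
Final answer: 14


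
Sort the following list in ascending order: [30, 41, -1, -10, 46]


Original list: [30, 41, -1, -10, 46]
Repeatedly take the smallest remaining element:
  Remaining [30, 41, -1, -10, 46] -> smallest is -10
  Remaining [30, 41, -1, 46] -> smallest is -1
  Remaining [30, 41, 46] -> smallest is 30
  Remaining [41, 46] -> smallest is 41
  Remaining [46] -> smallest is 46
Collecting the picks in order gives the sorted list.
Final answer: [-10, -1, 30, 41, 46]


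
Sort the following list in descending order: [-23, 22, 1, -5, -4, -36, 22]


Original list: [-23, 22, 1, -5, -4, -36, 22]
Repeatedly take the largest remaining element:
  Remaining [-23, 22, 1, -5, -4, -36, 22] -> largest is 22
  Remaining [-23, 1, -5, -4, -36, 22] -> largest is 22
  Remaining [-23, 1, -5, -4, -36] -> largest is 1
  Remaining [-23, -5, -4, -36] -> largest is -4
  Remaining [-23, -5, -36] -> largest is -5
  Remaining [-23, -36] -> largest is -23
  Remaining [-36] -> largest is -36
Collecting the picks in order gives the descending list.
Final answer: [22, 22, 1, -4, -5, -23, -36]


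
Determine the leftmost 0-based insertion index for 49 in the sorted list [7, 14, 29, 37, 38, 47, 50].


List is sorted: [7, 14, 29, 37, 38, 47, 50]
We need the leftmost position where 49 can be inserted, i.e. the first index whose element is >= 49 (or the end of the list if none is).
Binary search with low=0, high=7 (0-based indices):
  low=0, high=7, mid=3: a[3]=37 < 49, so low = 4
  low=4, high=7, mid=5: a[5]=47 < 49, so low = 6
  low=6, high=7, mid=6: a[6]=50 >= 49, so high = 6
Now low = high = 6, so the insertion index is 6.
Final answer: 6


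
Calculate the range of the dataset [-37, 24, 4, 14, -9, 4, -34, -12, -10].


Maximum value: 24
Minimum value: -37
Range = 24 - (-37) = 61
Final answer: 61


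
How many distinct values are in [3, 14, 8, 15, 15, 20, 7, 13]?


List all unique values:
Distinct values: [3, 7, 8, 13, 14, 15, 20]
Count = 7
Final answer: 7


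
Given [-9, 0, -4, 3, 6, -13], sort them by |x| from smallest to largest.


Compute absolute values:
  |-9| = 9
  |0| = 0
  |-4| = 4
  |3| = 3
  |6| = 6
  |-13| = 13
Absolute values in increasing order: 0 < 3 < 4 < 6 < 9 < 13
Listing the original numbers in that order gives the answer.
Final answer: [0, 3, -4, 6, -9, -13]


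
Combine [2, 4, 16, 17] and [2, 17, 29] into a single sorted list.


List A: [2, 4, 16, 17]
List B: [2, 17, 29]
Repeatedly compare the front elements and take the smaller:
  2 vs 2 -> take 2
  4 vs 2 -> take 2
  4 vs 17 -> take 4
  16 vs 17 -> take 16
  17 vs 17 -> take 17
  A is exhausted; append the rest of B: [17, 29]
Final answer: [2, 2, 4, 16, 17, 17, 29]


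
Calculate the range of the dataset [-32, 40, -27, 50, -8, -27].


Maximum value: 50
Minimum value: -32
Range = 50 - (-32) = 82
Final answer: 82


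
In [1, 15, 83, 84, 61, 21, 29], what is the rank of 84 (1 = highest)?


Sort descending: [84, 83, 61, 29, 21, 15, 1]
Find 84 in the sorted list.
84 is at position 1.
Final answer: 1


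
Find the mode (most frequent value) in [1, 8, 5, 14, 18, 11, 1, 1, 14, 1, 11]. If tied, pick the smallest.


Count the frequency of each value:
  1 appears 4 time(s)
  5 appears 1 time(s)
  8 appears 1 time(s)
  11 appears 2 time(s)
  14 appears 2 time(s)
  18 appears 1 time(s)
Maximum frequency is 4.
Only 1 reaches that frequency, so it is the mode.
Final answer: 1


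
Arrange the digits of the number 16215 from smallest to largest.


The number 16215 has digits: 1, 6, 2, 1, 5
Sorted: 1, 1, 2, 5, 6
Joining the sorted digits gives the result.
Final answer: 11256


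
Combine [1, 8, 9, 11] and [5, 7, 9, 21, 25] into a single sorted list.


List A: [1, 8, 9, 11]
List B: [5, 7, 9, 21, 25]
Repeatedly compare the front elements and take the smaller:
  1 vs 5 -> take 1
  8 vs 5 -> take 5
  8 vs 7 -> take 7
  8 vs 9 -> take 8
  9 vs 9 -> take 9
  11 vs 9 -> take 9
  11 vs 21 -> take 11
  A is exhausted; append the rest of B: [21, 25]
Final answer: [1, 5, 7, 8, 9, 9, 11, 21, 25]


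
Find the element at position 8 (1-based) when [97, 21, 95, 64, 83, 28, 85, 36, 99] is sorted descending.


Sort descending: [99, 97, 95, 85, 83, 64, 36, 28, 21]
The 8th element (1-indexed) is at index 7.
Value = 28
Final answer: 28


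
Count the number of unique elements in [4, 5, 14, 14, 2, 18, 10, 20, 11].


List all unique values:
Distinct values: [2, 4, 5, 10, 11, 14, 18, 20]
Count = 8
Final answer: 8


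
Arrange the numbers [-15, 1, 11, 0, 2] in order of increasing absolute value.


Compute absolute values:
  |-15| = 15
  |1| = 1
  |11| = 11
  |0| = 0
  |2| = 2
Absolute values in increasing order: 0 < 1 < 2 < 11 < 15
Listing the original numbers in that order gives the answer.
Final answer: [0, 1, 2, 11, -15]


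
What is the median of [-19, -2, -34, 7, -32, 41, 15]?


First, sort the list: [-34, -32, -19, -2, 7, 15, 41]
The list has 7 elements (odd count).
The middle index is 3 (0-based), and the element there is -2.
Final answer: -2


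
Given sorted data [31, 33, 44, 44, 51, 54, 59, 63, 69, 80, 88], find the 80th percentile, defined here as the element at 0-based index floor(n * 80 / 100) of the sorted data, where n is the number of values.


The dataset has n = 11 elements.
Index = floor(11 * 80 / 100) = floor(880 / 100) = floor(8.8) = 8
Counting from index 0 in the sorted data, the element at index 8 is 69.
Final answer: 69


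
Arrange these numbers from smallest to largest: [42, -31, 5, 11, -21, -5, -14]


Original list: [42, -31, 5, 11, -21, -5, -14]
Repeatedly take the smallest remaining element:
  Remaining [42, -31, 5, 11, -21, -5, -14] -> smallest is -31
  Remaining [42, 5, 11, -21, -5, -14] -> smallest is -21
  Remaining [42, 5, 11, -5, -14] -> smallest is -14
  Remaining [42, 5, 11, -5] -> smallest is -5
  Remaining [42, 5, 11] -> smallest is 5
  Remaining [42, 11] -> smallest is 11
  Remaining [42] -> smallest is 42
Collecting the picks in order gives the sorted list.
Final answer: [-31, -21, -14, -5, 5, 11, 42]


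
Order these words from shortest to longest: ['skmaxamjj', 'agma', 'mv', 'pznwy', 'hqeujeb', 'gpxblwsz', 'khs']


Compute lengths:
  'skmaxamjj' has length 9
  'agma' has length 4
  'mv' has length 2
  'pznwy' has length 5
  'hqeujeb' has length 7
  'gpxblwsz' has length 8
  'khs' has length 3
Lengths in increasing order: 2 < 3 < 4 < 5 < 7 < 8 < 9
Listing the words in that order gives the answer.
Final answer: ['mv', 'khs', 'agma', 'pznwy', 'hqeujeb', 'gpxblwsz', 'skmaxamjj']


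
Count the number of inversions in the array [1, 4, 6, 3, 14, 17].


For each element, count the later elements that are smaller than it:
  1 (index 0): smaller elements after it = [] -> 0
  4 (index 1): smaller elements after it = [3] -> 1
  6 (index 2): smaller elements after it = [3] -> 1
  3 (index 3): smaller elements after it = [] -> 0
  14 (index 4): smaller elements after it = [] -> 0
Total inversions = 0 + 1 + 1 + 0 + 0 = 2
Final answer: 2


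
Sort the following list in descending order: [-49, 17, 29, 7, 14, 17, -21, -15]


Original list: [-49, 17, 29, 7, 14, 17, -21, -15]
Repeatedly take the largest remaining element:
  Remaining [-49, 17, 29, 7, 14, 17, -21, -15] -> largest is 29
  Remaining [-49, 17, 7, 14, 17, -21, -15] -> largest is 17
  Remaining [-49, 7, 14, 17, -21, -15] -> largest is 17
  Remaining [-49, 7, 14, -21, -15] -> largest is 14
  Remaining [-49, 7, -21, -15] -> largest is 7
  Remaining [-49, -21, -15] -> largest is -15
  Remaining [-49, -21] -> largest is -21
  Remaining [-49] -> largest is -49
Collecting the picks in order gives the descending list.
Final answer: [29, 17, 17, 14, 7, -15, -21, -49]


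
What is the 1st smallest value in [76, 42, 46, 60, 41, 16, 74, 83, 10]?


Sort ascending: [10, 16, 41, 42, 46, 60, 74, 76, 83]
The 1st element (1-indexed) is at index 0.
Value = 10
Final answer: 10


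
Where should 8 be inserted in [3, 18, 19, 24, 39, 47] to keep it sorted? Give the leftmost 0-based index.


List is sorted: [3, 18, 19, 24, 39, 47]
We need the leftmost position where 8 can be inserted, i.e. the first index whose element is >= 8 (or the end of the list if none is).
Binary search with low=0, high=6 (0-based indices):
  low=0, high=6, mid=3: a[3]=24 >= 8, so high = 3
  low=0, high=3, mid=1: a[1]=18 >= 8, so high = 1
  low=0, high=1, mid=0: a[0]=3 < 8, so low = 1
Now low = high = 1, so the insertion index is 1.
Final answer: 1


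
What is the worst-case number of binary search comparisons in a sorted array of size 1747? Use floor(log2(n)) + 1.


Binary search halves the search space each step.
Maximum comparisons = floor(log2(1747)) + 1
log2(1747) = 10.7707
floor(log2(1747)) = 10, so 10 + 1 = 11
Final answer: 11


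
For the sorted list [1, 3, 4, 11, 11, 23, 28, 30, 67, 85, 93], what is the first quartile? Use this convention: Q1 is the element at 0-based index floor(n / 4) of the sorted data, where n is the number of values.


The list has n = 11 elements.
Q1 index = floor(11 / 4) = floor(2.75) = 2
Counting from index 0 in the sorted data, the element at index 2 is 4.
Final answer: 4


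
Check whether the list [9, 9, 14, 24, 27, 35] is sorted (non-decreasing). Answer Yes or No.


Check consecutive pairs:
  9 <= 9? True
  9 <= 14? True
  14 <= 24? True
  24 <= 27? True
  27 <= 35? True
Every consecutive pair is in order, so the list is non-decreasing.
Final answer: Yes


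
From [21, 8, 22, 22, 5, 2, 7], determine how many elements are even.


Check each element:
  21 is odd
  8 is even
  22 is even
  22 is even
  5 is odd
  2 is even
  7 is odd
Evens: [8, 22, 22, 2]
Count of evens = 4
Final answer: 4


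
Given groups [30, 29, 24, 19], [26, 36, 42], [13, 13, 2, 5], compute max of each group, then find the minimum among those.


Find max of each group:
  Group 1: [30, 29, 24, 19] -> max = 30
  Group 2: [26, 36, 42] -> max = 42
  Group 3: [13, 13, 2, 5] -> max = 13
Maxes: [30, 42, 13]
Minimum of maxes = 13
Final answer: 13


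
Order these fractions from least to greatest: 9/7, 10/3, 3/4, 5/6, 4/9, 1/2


Convert to decimal for comparison:
  9/7 = 1.2857
  10/3 = 3.3333
  3/4 = 0.75
  5/6 = 0.8333
  4/9 = 0.4444
  1/2 = 0.5
Decimals in increasing order: 0.4444 < 0.5 < 0.75 < 0.8333 < 1.2857 < 3.3333
Writing each back as its fraction gives the sorted order.
Final answer: 4/9, 1/2, 3/4, 5/6, 9/7, 10/3


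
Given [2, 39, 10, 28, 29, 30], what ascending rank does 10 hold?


Sort ascending: [2, 10, 28, 29, 30, 39]
Find 10 in the sorted list.
10 is at position 2 (1-indexed).
Final answer: 2


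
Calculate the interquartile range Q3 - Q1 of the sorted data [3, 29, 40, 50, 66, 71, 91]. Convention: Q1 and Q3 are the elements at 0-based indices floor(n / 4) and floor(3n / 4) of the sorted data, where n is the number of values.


The data has n = 7 elements.
Q1 index = floor(7 / 4) = floor(1.75) = 1; Q3 index = floor(3 * 7 / 4) = floor(5.25) = 5
Q1 = element at index 1 = 29
Q3 = element at index 5 = 71
IQR = 71 - 29 = 42
Final answer: 42


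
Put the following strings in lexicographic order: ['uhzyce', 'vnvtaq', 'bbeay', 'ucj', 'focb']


Compare strings character by character (the first differing letter decides):
  'bbeay' < 'focb' since 'b' < 'f' at position 1
  'focb' < 'ucj' since 'f' < 'u' at position 1
  'ucj' < 'uhzyce' since 'c' < 'h' at position 2
  'uhzyce' < 'vnvtaq' since 'u' < 'v' at position 1
Chaining these comparisons gives the alphabetical order.
Final answer: ['bbeay', 'focb', 'ucj', 'uhzyce', 'vnvtaq']


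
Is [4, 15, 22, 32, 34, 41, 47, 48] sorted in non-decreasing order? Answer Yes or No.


Check consecutive pairs:
  4 <= 15? True
  15 <= 22? True
  22 <= 32? True
  32 <= 34? True
  34 <= 41? True
  41 <= 47? True
  47 <= 48? True
Every consecutive pair is in order, so the list is non-decreasing.
Final answer: Yes


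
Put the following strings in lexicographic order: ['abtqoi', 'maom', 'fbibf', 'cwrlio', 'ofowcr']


Compare strings character by character (the first differing letter decides):
  'abtqoi' < 'cwrlio' since 'a' < 'c' at position 1
  'cwrlio' < 'fbibf' since 'c' < 'f' at position 1
  'fbibf' < 'maom' since 'f' < 'm' at position 1
  'maom' < 'ofowcr' since 'm' < 'o' at position 1
Chaining these comparisons gives the alphabetical order.
Final answer: ['abtqoi', 'cwrlio', 'fbibf', 'maom', 'ofowcr']


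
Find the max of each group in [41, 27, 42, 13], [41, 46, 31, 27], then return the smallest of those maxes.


Find max of each group:
  Group 1: [41, 27, 42, 13] -> max = 42
  Group 2: [41, 46, 31, 27] -> max = 46
Maxes: [42, 46]
Minimum of maxes = 42
Final answer: 42


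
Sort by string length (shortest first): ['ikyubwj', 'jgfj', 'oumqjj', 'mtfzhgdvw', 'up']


Compute lengths:
  'ikyubwj' has length 7
  'jgfj' has length 4
  'oumqjj' has length 6
  'mtfzhgdvw' has length 9
  'up' has length 2
Lengths in increasing order: 2 < 4 < 6 < 7 < 9
Listing the words in that order gives the answer.
Final answer: ['up', 'jgfj', 'oumqjj', 'ikyubwj', 'mtfzhgdvw']


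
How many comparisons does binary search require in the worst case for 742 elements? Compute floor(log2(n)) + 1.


Binary search halves the search space each step.
Maximum comparisons = floor(log2(742)) + 1
log2(742) = 9.5353
floor(log2(742)) = 9, so 9 + 1 = 10
Final answer: 10


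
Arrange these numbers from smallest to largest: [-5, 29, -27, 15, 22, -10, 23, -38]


Original list: [-5, 29, -27, 15, 22, -10, 23, -38]
Repeatedly take the smallest remaining element:
  Remaining [-5, 29, -27, 15, 22, -10, 23, -38] -> smallest is -38
  Remaining [-5, 29, -27, 15, 22, -10, 23] -> smallest is -27
  Remaining [-5, 29, 15, 22, -10, 23] -> smallest is -10
  Remaining [-5, 29, 15, 22, 23] -> smallest is -5
  Remaining [29, 15, 22, 23] -> smallest is 15
  Remaining [29, 22, 23] -> smallest is 22
  Remaining [29, 23] -> smallest is 23
  Remaining [29] -> smallest is 29
Collecting the picks in order gives the sorted list.
Final answer: [-38, -27, -10, -5, 15, 22, 23, 29]


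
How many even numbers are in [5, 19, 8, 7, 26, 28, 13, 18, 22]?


Check each element:
  5 is odd
  19 is odd
  8 is even
  7 is odd
  26 is even
  28 is even
  13 is odd
  18 is even
  22 is even
Evens: [8, 26, 28, 18, 22]
Count of evens = 5
Final answer: 5


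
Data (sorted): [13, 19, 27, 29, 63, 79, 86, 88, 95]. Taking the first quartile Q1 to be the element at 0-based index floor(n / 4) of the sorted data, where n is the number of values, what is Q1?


The list has n = 9 elements.
Q1 index = floor(9 / 4) = floor(2.25) = 2
Counting from index 0 in the sorted data, the element at index 2 is 27.
Final answer: 27


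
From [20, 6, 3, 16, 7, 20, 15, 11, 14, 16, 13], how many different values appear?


List all unique values:
Distinct values: [3, 6, 7, 11, 13, 14, 15, 16, 20]
Count = 9
Final answer: 9


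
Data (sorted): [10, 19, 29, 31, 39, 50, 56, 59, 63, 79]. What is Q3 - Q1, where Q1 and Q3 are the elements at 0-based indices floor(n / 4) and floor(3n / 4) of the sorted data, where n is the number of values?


The data has n = 10 elements.
Q1 index = floor(10 / 4) = floor(2.5) = 2; Q3 index = floor(3 * 10 / 4) = floor(7.5) = 7
Q1 = element at index 2 = 29
Q3 = element at index 7 = 59
IQR = 59 - 29 = 30
Final answer: 30


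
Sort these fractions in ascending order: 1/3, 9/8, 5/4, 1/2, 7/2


Convert to decimal for comparison:
  1/3 = 0.3333
  9/8 = 1.125
  5/4 = 1.25
  1/2 = 0.5
  7/2 = 3.5
Decimals in increasing order: 0.3333 < 0.5 < 1.125 < 1.25 < 3.5
Writing each back as its fraction gives the sorted order.
Final answer: 1/3, 1/2, 9/8, 5/4, 7/2


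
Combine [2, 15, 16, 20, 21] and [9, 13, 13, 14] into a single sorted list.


List A: [2, 15, 16, 20, 21]
List B: [9, 13, 13, 14]
Repeatedly compare the front elements and take the smaller:
  2 vs 9 -> take 2
  15 vs 9 -> take 9
  15 vs 13 -> take 13
  15 vs 13 -> take 13
  15 vs 14 -> take 14
  B is exhausted; append the rest of A: [15, 16, 20, 21]
Final answer: [2, 9, 13, 13, 14, 15, 16, 20, 21]


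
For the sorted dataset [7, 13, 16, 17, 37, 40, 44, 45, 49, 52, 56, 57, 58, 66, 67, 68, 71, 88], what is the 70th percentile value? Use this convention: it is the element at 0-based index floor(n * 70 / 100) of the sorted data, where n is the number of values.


The dataset has n = 18 elements.
Index = floor(18 * 70 / 100) = floor(1260 / 100) = floor(12.6) = 12
Counting from index 0 in the sorted data, the element at index 12 is 58.
Final answer: 58


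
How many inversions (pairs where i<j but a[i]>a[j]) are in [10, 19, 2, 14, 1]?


For each element, count the later elements that are smaller than it:
  10 (index 0): smaller elements after it = [2, 1] -> 2
  19 (index 1): smaller elements after it = [2, 14, 1] -> 3
  2 (index 2): smaller elements after it = [1] -> 1
  14 (index 3): smaller elements after it = [1] -> 1
Total inversions = 2 + 3 + 1 + 1 = 7
Final answer: 7


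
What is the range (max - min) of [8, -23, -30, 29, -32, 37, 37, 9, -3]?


Maximum value: 37
Minimum value: -32
Range = 37 - (-32) = 69
Final answer: 69


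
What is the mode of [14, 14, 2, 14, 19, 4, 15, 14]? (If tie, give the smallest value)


Count the frequency of each value:
  2 appears 1 time(s)
  4 appears 1 time(s)
  14 appears 4 time(s)
  15 appears 1 time(s)
  19 appears 1 time(s)
Maximum frequency is 4.
Only 14 reaches that frequency, so it is the mode.
Final answer: 14


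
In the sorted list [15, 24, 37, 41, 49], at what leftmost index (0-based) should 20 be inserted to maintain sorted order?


List is sorted: [15, 24, 37, 41, 49]
We need the leftmost position where 20 can be inserted, i.e. the first index whose element is >= 20 (or the end of the list if none is).
Binary search with low=0, high=5 (0-based indices):
  low=0, high=5, mid=2: a[2]=37 >= 20, so high = 2
  low=0, high=2, mid=1: a[1]=24 >= 20, so high = 1
  low=0, high=1, mid=0: a[0]=15 < 20, so low = 1
Now low = high = 1, so the insertion index is 1.
Final answer: 1


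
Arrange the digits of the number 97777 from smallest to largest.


The number 97777 has digits: 9, 7, 7, 7, 7
Sorted: 7, 7, 7, 7, 9
Joining the sorted digits gives the result.
Final answer: 77779


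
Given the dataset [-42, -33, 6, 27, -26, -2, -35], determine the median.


First, sort the list: [-42, -35, -33, -26, -2, 6, 27]
The list has 7 elements (odd count).
The middle index is 3 (0-based), and the element there is -26.
Final answer: -26


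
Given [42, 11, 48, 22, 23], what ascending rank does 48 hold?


Sort ascending: [11, 22, 23, 42, 48]
Find 48 in the sorted list.
48 is at position 5 (1-indexed).
Final answer: 5


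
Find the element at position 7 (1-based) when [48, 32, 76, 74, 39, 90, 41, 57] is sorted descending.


Sort descending: [90, 76, 74, 57, 48, 41, 39, 32]
The 7th element (1-indexed) is at index 6.
Value = 39
Final answer: 39


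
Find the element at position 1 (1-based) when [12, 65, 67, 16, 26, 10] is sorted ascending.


Sort ascending: [10, 12, 16, 26, 65, 67]
The 1st element (1-indexed) is at index 0.
Value = 10
Final answer: 10


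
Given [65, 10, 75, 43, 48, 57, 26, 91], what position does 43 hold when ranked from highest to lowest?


Sort descending: [91, 75, 65, 57, 48, 43, 26, 10]
Find 43 in the sorted list.
43 is at position 6.
Final answer: 6


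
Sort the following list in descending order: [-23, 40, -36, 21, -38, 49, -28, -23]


Original list: [-23, 40, -36, 21, -38, 49, -28, -23]
Repeatedly take the largest remaining element:
  Remaining [-23, 40, -36, 21, -38, 49, -28, -23] -> largest is 49
  Remaining [-23, 40, -36, 21, -38, -28, -23] -> largest is 40
  Remaining [-23, -36, 21, -38, -28, -23] -> largest is 21
  Remaining [-23, -36, -38, -28, -23] -> largest is -23
  Remaining [-36, -38, -28, -23] -> largest is -23
  Remaining [-36, -38, -28] -> largest is -28
  Remaining [-36, -38] -> largest is -36
  Remaining [-38] -> largest is -38
Collecting the picks in order gives the descending list.
Final answer: [49, 40, 21, -23, -23, -28, -36, -38]


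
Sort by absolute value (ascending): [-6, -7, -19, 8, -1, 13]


Compute absolute values:
  |-6| = 6
  |-7| = 7
  |-19| = 19
  |8| = 8
  |-1| = 1
  |13| = 13
Absolute values in increasing order: 1 < 6 < 7 < 8 < 13 < 19
Listing the original numbers in that order gives the answer.
Final answer: [-1, -6, -7, 8, 13, -19]


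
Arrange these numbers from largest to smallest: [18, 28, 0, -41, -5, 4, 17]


Original list: [18, 28, 0, -41, -5, 4, 17]
Repeatedly take the largest remaining element:
  Remaining [18, 28, 0, -41, -5, 4, 17] -> largest is 28
  Remaining [18, 0, -41, -5, 4, 17] -> largest is 18
  Remaining [0, -41, -5, 4, 17] -> largest is 17
  Remaining [0, -41, -5, 4] -> largest is 4
  Remaining [0, -41, -5] -> largest is 0
  Remaining [-41, -5] -> largest is -5
  Remaining [-41] -> largest is -41
Collecting the picks in order gives the descending list.
Final answer: [28, 18, 17, 4, 0, -5, -41]


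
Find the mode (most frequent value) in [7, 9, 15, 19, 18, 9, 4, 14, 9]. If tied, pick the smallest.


Count the frequency of each value:
  4 appears 1 time(s)
  7 appears 1 time(s)
  9 appears 3 time(s)
  14 appears 1 time(s)
  15 appears 1 time(s)
  18 appears 1 time(s)
  19 appears 1 time(s)
Maximum frequency is 3.
Only 9 reaches that frequency, so it is the mode.
Final answer: 9


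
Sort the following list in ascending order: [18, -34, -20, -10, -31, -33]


Original list: [18, -34, -20, -10, -31, -33]
Repeatedly take the smallest remaining element:
  Remaining [18, -34, -20, -10, -31, -33] -> smallest is -34
  Remaining [18, -20, -10, -31, -33] -> smallest is -33
  Remaining [18, -20, -10, -31] -> smallest is -31
  Remaining [18, -20, -10] -> smallest is -20
  Remaining [18, -10] -> smallest is -10
  Remaining [18] -> smallest is 18
Collecting the picks in order gives the sorted list.
Final answer: [-34, -33, -31, -20, -10, 18]


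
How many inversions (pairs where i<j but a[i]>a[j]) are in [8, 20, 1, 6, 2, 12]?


For each element, count the later elements that are smaller than it:
  8 (index 0): smaller elements after it = [1, 6, 2] -> 3
  20 (index 1): smaller elements after it = [1, 6, 2, 12] -> 4
  1 (index 2): smaller elements after it = [] -> 0
  6 (index 3): smaller elements after it = [2] -> 1
  2 (index 4): smaller elements after it = [] -> 0
Total inversions = 3 + 4 + 0 + 1 + 0 = 8
Final answer: 8


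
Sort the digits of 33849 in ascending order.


The number 33849 has digits: 3, 3, 8, 4, 9
Sorted: 3, 3, 4, 8, 9
Joining the sorted digits gives the result.
Final answer: 33489


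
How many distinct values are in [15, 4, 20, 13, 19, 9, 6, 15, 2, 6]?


List all unique values:
Distinct values: [2, 4, 6, 9, 13, 15, 19, 20]
Count = 8
Final answer: 8


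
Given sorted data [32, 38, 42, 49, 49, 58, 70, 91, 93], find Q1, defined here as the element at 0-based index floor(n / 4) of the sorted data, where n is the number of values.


The list has n = 9 elements.
Q1 index = floor(9 / 4) = floor(2.25) = 2
Counting from index 0 in the sorted data, the element at index 2 is 42.
Final answer: 42


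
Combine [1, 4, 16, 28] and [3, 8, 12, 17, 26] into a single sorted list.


List A: [1, 4, 16, 28]
List B: [3, 8, 12, 17, 26]
Repeatedly compare the front elements and take the smaller:
  1 vs 3 -> take 1
  4 vs 3 -> take 3
  4 vs 8 -> take 4
  16 vs 8 -> take 8
  16 vs 12 -> take 12
  16 vs 17 -> take 16
  28 vs 17 -> take 17
  28 vs 26 -> take 26
  B is exhausted; append the rest of A: [28]
Final answer: [1, 3, 4, 8, 12, 16, 17, 26, 28]


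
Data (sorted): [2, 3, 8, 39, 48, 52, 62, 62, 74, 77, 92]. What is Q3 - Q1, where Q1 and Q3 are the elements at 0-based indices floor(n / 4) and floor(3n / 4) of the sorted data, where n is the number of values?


The data has n = 11 elements.
Q1 index = floor(11 / 4) = floor(2.75) = 2; Q3 index = floor(3 * 11 / 4) = floor(8.25) = 8
Q1 = element at index 2 = 8
Q3 = element at index 8 = 74
IQR = 74 - 8 = 66
Final answer: 66


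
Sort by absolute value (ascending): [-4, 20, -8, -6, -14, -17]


Compute absolute values:
  |-4| = 4
  |20| = 20
  |-8| = 8
  |-6| = 6
  |-14| = 14
  |-17| = 17
Absolute values in increasing order: 4 < 6 < 8 < 14 < 17 < 20
Listing the original numbers in that order gives the answer.
Final answer: [-4, -6, -8, -14, -17, 20]


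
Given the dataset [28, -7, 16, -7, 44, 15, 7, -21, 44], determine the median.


First, sort the list: [-21, -7, -7, 7, 15, 16, 28, 44, 44]
The list has 9 elements (odd count).
The middle index is 4 (0-based), and the element there is 15.
Final answer: 15


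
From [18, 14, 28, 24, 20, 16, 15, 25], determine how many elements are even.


Check each element:
  18 is even
  14 is even
  28 is even
  24 is even
  20 is even
  16 is even
  15 is odd
  25 is odd
Evens: [18, 14, 28, 24, 20, 16]
Count of evens = 6
Final answer: 6


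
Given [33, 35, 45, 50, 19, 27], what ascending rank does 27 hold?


Sort ascending: [19, 27, 33, 35, 45, 50]
Find 27 in the sorted list.
27 is at position 2 (1-indexed).
Final answer: 2


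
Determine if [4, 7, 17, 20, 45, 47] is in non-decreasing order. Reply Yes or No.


Check consecutive pairs:
  4 <= 7? True
  7 <= 17? True
  17 <= 20? True
  20 <= 45? True
  45 <= 47? True
Every consecutive pair is in order, so the list is non-decreasing.
Final answer: Yes


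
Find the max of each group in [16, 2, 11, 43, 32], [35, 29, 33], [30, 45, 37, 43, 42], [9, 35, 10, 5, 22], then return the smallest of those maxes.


Find max of each group:
  Group 1: [16, 2, 11, 43, 32] -> max = 43
  Group 2: [35, 29, 33] -> max = 35
  Group 3: [30, 45, 37, 43, 42] -> max = 45
  Group 4: [9, 35, 10, 5, 22] -> max = 35
Maxes: [43, 35, 45, 35]
Minimum of maxes = 35
Final answer: 35


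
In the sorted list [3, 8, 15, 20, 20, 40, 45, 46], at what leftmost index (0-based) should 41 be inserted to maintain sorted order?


List is sorted: [3, 8, 15, 20, 20, 40, 45, 46]
We need the leftmost position where 41 can be inserted, i.e. the first index whose element is >= 41 (or the end of the list if none is).
Binary search with low=0, high=8 (0-based indices):
  low=0, high=8, mid=4: a[4]=20 < 41, so low = 5
  low=5, high=8, mid=6: a[6]=45 >= 41, so high = 6
  low=5, high=6, mid=5: a[5]=40 < 41, so low = 6
Now low = high = 6, so the insertion index is 6.
Final answer: 6


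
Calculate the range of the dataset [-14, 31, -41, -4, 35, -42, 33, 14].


Maximum value: 35
Minimum value: -42
Range = 35 - (-42) = 77
Final answer: 77


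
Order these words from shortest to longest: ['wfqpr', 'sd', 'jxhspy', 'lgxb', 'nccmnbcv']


Compute lengths:
  'wfqpr' has length 5
  'sd' has length 2
  'jxhspy' has length 6
  'lgxb' has length 4
  'nccmnbcv' has length 8
Lengths in increasing order: 2 < 4 < 5 < 6 < 8
Listing the words in that order gives the answer.
Final answer: ['sd', 'lgxb', 'wfqpr', 'jxhspy', 'nccmnbcv']


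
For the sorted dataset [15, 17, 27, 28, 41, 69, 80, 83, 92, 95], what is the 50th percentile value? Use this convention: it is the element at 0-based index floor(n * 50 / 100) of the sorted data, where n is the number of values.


The dataset has n = 10 elements.
Index = floor(10 * 50 / 100) = floor(500 / 100) = floor(5) = 5
Counting from index 0 in the sorted data, the element at index 5 is 69.
Final answer: 69


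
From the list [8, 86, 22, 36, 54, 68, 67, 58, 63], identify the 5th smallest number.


Sort ascending: [8, 22, 36, 54, 58, 63, 67, 68, 86]
The 5th element (1-indexed) is at index 4.
Value = 58
Final answer: 58


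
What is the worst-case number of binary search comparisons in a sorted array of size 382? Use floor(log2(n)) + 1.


Binary search halves the search space each step.
Maximum comparisons = floor(log2(382)) + 1
log2(382) = 8.5774
floor(log2(382)) = 8, so 8 + 1 = 9
Final answer: 9


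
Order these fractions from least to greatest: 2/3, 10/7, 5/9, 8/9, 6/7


Convert to decimal for comparison:
  2/3 = 0.6667
  10/7 = 1.4286
  5/9 = 0.5556
  8/9 = 0.8889
  6/7 = 0.8571
Decimals in increasing order: 0.5556 < 0.6667 < 0.8571 < 0.8889 < 1.4286
Writing each back as its fraction gives the sorted order.
Final answer: 5/9, 2/3, 6/7, 8/9, 10/7


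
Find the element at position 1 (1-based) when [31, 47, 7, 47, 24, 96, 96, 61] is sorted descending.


Sort descending: [96, 96, 61, 47, 47, 31, 24, 7]
The 1st element (1-indexed) is at index 0.
Value = 96
Final answer: 96


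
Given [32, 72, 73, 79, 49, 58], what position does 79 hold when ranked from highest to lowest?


Sort descending: [79, 73, 72, 58, 49, 32]
Find 79 in the sorted list.
79 is at position 1.
Final answer: 1


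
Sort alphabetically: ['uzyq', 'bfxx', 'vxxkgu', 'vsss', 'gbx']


Compare strings character by character (the first differing letter decides):
  'bfxx' < 'gbx' since 'b' < 'g' at position 1
  'gbx' < 'uzyq' since 'g' < 'u' at position 1
  'uzyq' < 'vsss' since 'u' < 'v' at position 1
  'vsss' < 'vxxkgu' since 's' < 'x' at position 2
Chaining these comparisons gives the alphabetical order.
Final answer: ['bfxx', 'gbx', 'uzyq', 'vsss', 'vxxkgu']


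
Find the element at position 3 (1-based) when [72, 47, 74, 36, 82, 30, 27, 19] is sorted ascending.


Sort ascending: [19, 27, 30, 36, 47, 72, 74, 82]
The 3rd element (1-indexed) is at index 2.
Value = 30
Final answer: 30


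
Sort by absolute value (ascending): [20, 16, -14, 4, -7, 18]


Compute absolute values:
  |20| = 20
  |16| = 16
  |-14| = 14
  |4| = 4
  |-7| = 7
  |18| = 18
Absolute values in increasing order: 4 < 7 < 14 < 16 < 18 < 20
Listing the original numbers in that order gives the answer.
Final answer: [4, -7, -14, 16, 18, 20]


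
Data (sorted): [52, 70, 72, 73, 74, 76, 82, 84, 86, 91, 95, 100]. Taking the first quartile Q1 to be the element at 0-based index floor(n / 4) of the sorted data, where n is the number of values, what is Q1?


The list has n = 12 elements.
Q1 index = floor(12 / 4) = floor(3) = 3
Counting from index 0 in the sorted data, the element at index 3 is 73.
Final answer: 73


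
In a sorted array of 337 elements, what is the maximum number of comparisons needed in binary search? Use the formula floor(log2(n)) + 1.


Binary search halves the search space each step.
Maximum comparisons = floor(log2(337)) + 1
log2(337) = 8.3966
floor(log2(337)) = 8, so 8 + 1 = 9
Final answer: 9


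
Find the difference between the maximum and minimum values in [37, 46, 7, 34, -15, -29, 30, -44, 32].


Maximum value: 46
Minimum value: -44
Range = 46 - (-44) = 90
Final answer: 90


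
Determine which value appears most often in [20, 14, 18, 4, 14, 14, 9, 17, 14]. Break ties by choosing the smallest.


Count the frequency of each value:
  4 appears 1 time(s)
  9 appears 1 time(s)
  14 appears 4 time(s)
  17 appears 1 time(s)
  18 appears 1 time(s)
  20 appears 1 time(s)
Maximum frequency is 4.
Only 14 reaches that frequency, so it is the mode.
Final answer: 14


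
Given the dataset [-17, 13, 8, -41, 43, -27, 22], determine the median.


First, sort the list: [-41, -27, -17, 8, 13, 22, 43]
The list has 7 elements (odd count).
The middle index is 3 (0-based), and the element there is 8.
Final answer: 8


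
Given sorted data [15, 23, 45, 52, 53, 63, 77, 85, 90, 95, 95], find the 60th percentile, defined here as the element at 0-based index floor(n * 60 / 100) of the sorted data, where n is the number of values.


The dataset has n = 11 elements.
Index = floor(11 * 60 / 100) = floor(660 / 100) = floor(6.6) = 6
Counting from index 0 in the sorted data, the element at index 6 is 77.
Final answer: 77


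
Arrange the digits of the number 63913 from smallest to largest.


The number 63913 has digits: 6, 3, 9, 1, 3
Sorted: 1, 3, 3, 6, 9
Joining the sorted digits gives the result.
Final answer: 13369


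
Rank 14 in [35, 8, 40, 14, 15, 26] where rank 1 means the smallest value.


Sort ascending: [8, 14, 15, 26, 35, 40]
Find 14 in the sorted list.
14 is at position 2 (1-indexed).
Final answer: 2


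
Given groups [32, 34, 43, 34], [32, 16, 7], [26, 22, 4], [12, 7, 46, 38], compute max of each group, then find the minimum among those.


Find max of each group:
  Group 1: [32, 34, 43, 34] -> max = 43
  Group 2: [32, 16, 7] -> max = 32
  Group 3: [26, 22, 4] -> max = 26
  Group 4: [12, 7, 46, 38] -> max = 46
Maxes: [43, 32, 26, 46]
Minimum of maxes = 26
Final answer: 26


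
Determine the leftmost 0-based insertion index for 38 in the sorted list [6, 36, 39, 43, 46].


List is sorted: [6, 36, 39, 43, 46]
We need the leftmost position where 38 can be inserted, i.e. the first index whose element is >= 38 (or the end of the list if none is).
Binary search with low=0, high=5 (0-based indices):
  low=0, high=5, mid=2: a[2]=39 >= 38, so high = 2
  low=0, high=2, mid=1: a[1]=36 < 38, so low = 2
Now low = high = 2, so the insertion index is 2.
Final answer: 2


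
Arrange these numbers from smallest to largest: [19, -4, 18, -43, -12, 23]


Original list: [19, -4, 18, -43, -12, 23]
Repeatedly take the smallest remaining element:
  Remaining [19, -4, 18, -43, -12, 23] -> smallest is -43
  Remaining [19, -4, 18, -12, 23] -> smallest is -12
  Remaining [19, -4, 18, 23] -> smallest is -4
  Remaining [19, 18, 23] -> smallest is 18
  Remaining [19, 23] -> smallest is 19
  Remaining [23] -> smallest is 23
Collecting the picks in order gives the sorted list.
Final answer: [-43, -12, -4, 18, 19, 23]


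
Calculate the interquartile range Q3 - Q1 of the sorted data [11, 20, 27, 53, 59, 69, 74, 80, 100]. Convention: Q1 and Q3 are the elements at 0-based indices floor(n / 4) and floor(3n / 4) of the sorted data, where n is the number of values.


The data has n = 9 elements.
Q1 index = floor(9 / 4) = floor(2.25) = 2; Q3 index = floor(3 * 9 / 4) = floor(6.75) = 6
Q1 = element at index 2 = 27
Q3 = element at index 6 = 74
IQR = 74 - 27 = 47
Final answer: 47


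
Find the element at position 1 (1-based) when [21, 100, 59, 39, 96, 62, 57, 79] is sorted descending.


Sort descending: [100, 96, 79, 62, 59, 57, 39, 21]
The 1st element (1-indexed) is at index 0.
Value = 100
Final answer: 100


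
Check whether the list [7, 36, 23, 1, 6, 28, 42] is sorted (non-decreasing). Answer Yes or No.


Check consecutive pairs:
  7 <= 36? True
  36 <= 23? False
  23 <= 1? False
  1 <= 6? True
  6 <= 28? True
  28 <= 42? True
2 consecutive pair(s) are out of order, so the list is not sorted.
Final answer: No


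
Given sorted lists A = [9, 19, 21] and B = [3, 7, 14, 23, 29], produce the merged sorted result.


List A: [9, 19, 21]
List B: [3, 7, 14, 23, 29]
Repeatedly compare the front elements and take the smaller:
  9 vs 3 -> take 3
  9 vs 7 -> take 7
  9 vs 14 -> take 9
  19 vs 14 -> take 14
  19 vs 23 -> take 19
  21 vs 23 -> take 21
  A is exhausted; append the rest of B: [23, 29]
Final answer: [3, 7, 9, 14, 19, 21, 23, 29]


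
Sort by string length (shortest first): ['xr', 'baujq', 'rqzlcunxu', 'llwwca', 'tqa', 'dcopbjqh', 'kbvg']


Compute lengths:
  'xr' has length 2
  'baujq' has length 5
  'rqzlcunxu' has length 9
  'llwwca' has length 6
  'tqa' has length 3
  'dcopbjqh' has length 8
  'kbvg' has length 4
Lengths in increasing order: 2 < 3 < 4 < 5 < 6 < 8 < 9
Listing the words in that order gives the answer.
Final answer: ['xr', 'tqa', 'kbvg', 'baujq', 'llwwca', 'dcopbjqh', 'rqzlcunxu']


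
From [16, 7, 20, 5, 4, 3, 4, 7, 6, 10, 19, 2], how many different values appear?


List all unique values:
Distinct values: [2, 3, 4, 5, 6, 7, 10, 16, 19, 20]
Count = 10
Final answer: 10
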